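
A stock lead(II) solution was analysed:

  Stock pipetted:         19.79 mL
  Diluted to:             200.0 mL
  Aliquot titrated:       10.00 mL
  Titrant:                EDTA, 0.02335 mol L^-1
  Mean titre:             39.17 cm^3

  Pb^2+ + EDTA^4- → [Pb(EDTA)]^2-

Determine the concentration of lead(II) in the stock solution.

0.9243 mol/L

n(EDTA) = 0.03917 × 0.02335 = 9.146 × 10^-4 mol
n(Pb2+) in the aliquot = 9.146 × 10^-4 mol (1:1 ratio)
[Pb2+]_dilute = 9.146 × 10^-4 / 0.01000 = 0.09146 mol/L
Dilution factor = 200.0 / 19.79 = 10.11
[Pb2+]_stock = 0.09146 × 10.11 = 0.9243 mol/L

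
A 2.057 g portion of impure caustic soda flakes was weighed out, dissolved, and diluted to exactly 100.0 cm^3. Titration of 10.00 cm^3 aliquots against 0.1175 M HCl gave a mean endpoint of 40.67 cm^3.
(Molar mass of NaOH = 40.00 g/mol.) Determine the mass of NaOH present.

NaOH + HCl → NaCl + H2O
n(HCl) per titration = 0.04067 × 0.1175 = 4.779 × 10^-3 mol
n(NaOH) in each aliquot = 4.779 × 10^-3 mol (1:1 ratio)
n(NaOH) in the whole flask = 4.779 × 10^-3 × 100.0/10.00 = 0.04779 mol
mass of NaOH = 0.04779 × 40.00 = 1.911 g

1.911 g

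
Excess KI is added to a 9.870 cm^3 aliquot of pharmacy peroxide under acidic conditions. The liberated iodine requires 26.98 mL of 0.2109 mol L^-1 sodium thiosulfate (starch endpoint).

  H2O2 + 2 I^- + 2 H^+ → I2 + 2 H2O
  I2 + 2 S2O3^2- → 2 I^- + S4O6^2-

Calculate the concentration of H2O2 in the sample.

0.2883 mol/L

n(S2O3^2-) = 0.02698 × 0.2109 = 5.690 × 10^-3 mol
n(I2) = n(S2O3^2-)/2 = 2.845 × 10^-3 mol
n(H2O2) in the aliquot = 2.845 × 10^-3 mol (1:1 ratio)
[H2O2] = 2.845 × 10^-3 / 0.009870 = 0.2883 mol/L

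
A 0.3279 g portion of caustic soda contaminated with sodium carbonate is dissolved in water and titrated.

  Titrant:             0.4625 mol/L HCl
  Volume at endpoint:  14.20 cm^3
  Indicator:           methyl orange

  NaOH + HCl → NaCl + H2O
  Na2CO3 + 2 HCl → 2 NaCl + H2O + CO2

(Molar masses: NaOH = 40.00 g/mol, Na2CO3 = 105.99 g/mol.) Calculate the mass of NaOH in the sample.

n(HCl) = 0.01420 × 0.4625 = 6.567 × 10^-3 mol
Let x = n(NaOH), y = n(Na2CO3).
Titrant: 1x + 2y = 6.567 × 10^-3;  mass: 40.00x + 105.99y = 0.3279
Solving, x = 1.550 × 10^-3 mol, y = 2.509 × 10^-3 mol
mass of NaOH = 1.550 × 10^-3 × 40.00 = 0.06201 g

0.06201 g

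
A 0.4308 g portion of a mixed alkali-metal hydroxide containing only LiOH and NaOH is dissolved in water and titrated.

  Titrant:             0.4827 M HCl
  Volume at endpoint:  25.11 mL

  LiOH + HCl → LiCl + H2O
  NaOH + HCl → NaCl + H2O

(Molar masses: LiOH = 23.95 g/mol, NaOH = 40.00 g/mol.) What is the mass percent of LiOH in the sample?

n(HCl) = 0.02511 × 0.4827 = 0.01212 mol
Let x = n(LiOH), y = n(NaOH).
Titrant: 1x + 1y = 0.01212;  mass: 23.95x + 40.00y = 0.4308
Solving, x = 3.366 × 10^-3 mol, y = 8.755 × 10^-3 mol
mass of LiOH = 3.366 × 10^-3 × 23.95 = 0.08062 g
% LiOH = 0.08062 / 0.4308 × 100 = 18.71 %

18.71 %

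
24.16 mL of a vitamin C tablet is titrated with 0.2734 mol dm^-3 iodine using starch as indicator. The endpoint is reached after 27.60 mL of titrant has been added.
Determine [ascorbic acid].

C6H8O6 + I2 → C6H6O6 + 2 HI
n(I2) = 0.02760 L × 0.2734 mol/L = 7.546 × 10^-3 mol
n(C6H8O6) = 7.546 × 10^-3 mol (1:1 mole ratio)
[C6H8O6] = 7.546 × 10^-3 mol / 0.02416 L = 0.3123 mol/L

0.3123 mol/L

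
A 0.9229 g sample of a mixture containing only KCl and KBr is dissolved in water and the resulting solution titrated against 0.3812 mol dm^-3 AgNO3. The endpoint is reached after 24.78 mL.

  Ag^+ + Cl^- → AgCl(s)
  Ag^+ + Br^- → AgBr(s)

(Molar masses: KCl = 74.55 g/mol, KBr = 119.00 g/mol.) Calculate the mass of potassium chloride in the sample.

0.3374 g

n(AgNO3) = 0.02478 × 0.3812 = 9.446 × 10^-3 mol
Let x = n(KCl), y = n(KBr).
Titrant: 1x + 1y = 9.446 × 10^-3;  mass: 74.55x + 119.00y = 0.9229
Solving, x = 4.526 × 10^-3 mol, y = 4.920 × 10^-3 mol
mass of KCl = 4.526 × 10^-3 × 74.55 = 0.3374 g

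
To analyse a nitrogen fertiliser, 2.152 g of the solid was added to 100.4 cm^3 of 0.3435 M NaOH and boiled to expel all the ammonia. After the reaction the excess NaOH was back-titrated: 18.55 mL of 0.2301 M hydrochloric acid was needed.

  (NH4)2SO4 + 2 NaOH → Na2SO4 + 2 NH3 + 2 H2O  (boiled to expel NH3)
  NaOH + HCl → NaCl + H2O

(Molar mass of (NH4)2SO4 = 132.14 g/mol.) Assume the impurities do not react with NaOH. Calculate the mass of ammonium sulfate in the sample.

n(NaOH) added = 0.1004 × 0.3435 = 0.03449 mol
n(HCl) used in back-titration = 0.01855 × 0.2301 = 4.268 × 10^-3 mol
n(NaOH) left over = 4.268 × 10^-3 mol (1:1 ratio)
n(NaOH) consumed by analyte = 0.03449 − 4.268 × 10^-3 = 0.03022 mol
From the 1:2 ratio, n((NH4)2SO4) = 1/2 × 0.03022 = 0.01511 mol
mass of (NH4)2SO4 = 0.01511 × 132.14 = 1.997 g

1.997 g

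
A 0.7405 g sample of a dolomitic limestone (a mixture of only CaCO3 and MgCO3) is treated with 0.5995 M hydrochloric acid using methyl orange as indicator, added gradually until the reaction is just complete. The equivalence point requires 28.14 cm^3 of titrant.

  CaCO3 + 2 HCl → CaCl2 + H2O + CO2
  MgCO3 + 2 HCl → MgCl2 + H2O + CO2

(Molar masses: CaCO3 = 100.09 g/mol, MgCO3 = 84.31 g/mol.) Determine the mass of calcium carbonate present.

0.1862 g

n(HCl) = 0.02814 × 0.5995 = 0.01687 mol
Let x = n(CaCO3), y = n(MgCO3).
Titrant: 2x + 2y = 0.01687;  mass: 100.09x + 84.31y = 0.7405
Solving, x = 1.860 × 10^-3 mol, y = 6.575 × 10^-3 mol
mass of CaCO3 = 1.860 × 10^-3 × 100.09 = 0.1862 g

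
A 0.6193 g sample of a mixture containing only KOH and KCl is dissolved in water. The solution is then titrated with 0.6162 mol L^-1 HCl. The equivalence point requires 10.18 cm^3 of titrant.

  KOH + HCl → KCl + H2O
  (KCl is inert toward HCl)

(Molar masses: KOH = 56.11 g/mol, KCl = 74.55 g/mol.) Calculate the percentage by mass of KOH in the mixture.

n(HCl) = 0.01018 × 0.6162 = 6.273 × 10^-3 mol
Let x = n(KOH), y = n(KCl).
Titrant: 1x = 6.273 × 10^-3;  mass: 56.11x + 74.55y = 0.6193
Solving, x = 6.273 × 10^-3 mol, y = 3.586 × 10^-3 mol
mass of KOH = 6.273 × 10^-3 × 56.11 = 0.3520 g
% KOH = 0.3520 / 0.6193 × 100 = 56.83 %

56.83 %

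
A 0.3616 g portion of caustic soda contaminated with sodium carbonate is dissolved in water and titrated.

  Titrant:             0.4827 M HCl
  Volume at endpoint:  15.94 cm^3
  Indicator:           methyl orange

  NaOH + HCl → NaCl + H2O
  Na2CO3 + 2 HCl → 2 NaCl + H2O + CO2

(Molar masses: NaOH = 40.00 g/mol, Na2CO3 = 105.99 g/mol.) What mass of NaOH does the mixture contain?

0.1421 g

n(HCl) = 0.01594 × 0.4827 = 7.694 × 10^-3 mol
Let x = n(NaOH), y = n(Na2CO3).
Titrant: 1x + 2y = 7.694 × 10^-3;  mass: 40.00x + 105.99y = 0.3616
Solving, x = 3.552 × 10^-3 mol, y = 2.071 × 10^-3 mol
mass of NaOH = 3.552 × 10^-3 × 40.00 = 0.1421 g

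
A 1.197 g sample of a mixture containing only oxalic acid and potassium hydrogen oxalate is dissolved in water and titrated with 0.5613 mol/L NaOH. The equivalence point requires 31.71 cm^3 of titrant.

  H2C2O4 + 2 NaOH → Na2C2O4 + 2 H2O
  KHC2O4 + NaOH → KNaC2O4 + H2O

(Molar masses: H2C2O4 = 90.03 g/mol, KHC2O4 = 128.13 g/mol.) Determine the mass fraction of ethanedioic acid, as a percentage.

n(NaOH) = 0.03171 × 0.5613 = 0.01780 mol
Let x = n(H2C2O4), y = n(KHC2O4).
Titrant: 2x + 1y = 0.01780;  mass: 90.03x + 128.13y = 1.197
Solving, x = 6.518 × 10^-3 mol, y = 4.762 × 10^-3 mol
mass of H2C2O4 = 6.518 × 10^-3 × 90.03 = 0.5869 g
% H2C2O4 = 0.5869 / 1.197 × 100 = 49.03 %

49.03 %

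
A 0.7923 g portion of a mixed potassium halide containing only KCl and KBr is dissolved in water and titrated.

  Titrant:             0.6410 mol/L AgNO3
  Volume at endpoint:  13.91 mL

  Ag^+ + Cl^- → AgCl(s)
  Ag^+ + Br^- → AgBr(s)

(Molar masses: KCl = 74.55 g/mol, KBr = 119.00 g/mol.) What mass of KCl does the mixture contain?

0.4507 g

n(AgNO3) = 0.01391 × 0.6410 = 8.916 × 10^-3 mol
Let x = n(KCl), y = n(KBr).
Titrant: 1x + 1y = 8.916 × 10^-3;  mass: 74.55x + 119.00y = 0.7923
Solving, x = 6.046 × 10^-3 mol, y = 2.870 × 10^-3 mol
mass of KCl = 6.046 × 10^-3 × 74.55 = 0.4507 g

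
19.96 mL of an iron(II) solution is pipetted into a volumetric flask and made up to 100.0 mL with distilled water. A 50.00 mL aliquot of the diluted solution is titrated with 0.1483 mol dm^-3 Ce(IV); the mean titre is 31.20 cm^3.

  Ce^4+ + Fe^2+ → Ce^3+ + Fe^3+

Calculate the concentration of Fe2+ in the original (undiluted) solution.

0.4636 mol/L

n(Ce4+) = 0.03120 × 0.1483 = 4.627 × 10^-3 mol
n(Fe2+) in the aliquot = 4.627 × 10^-3 mol (1:1 ratio)
[Fe2+]_dilute = 4.627 × 10^-3 / 0.05000 = 0.09254 mol/L
Dilution factor = 100.0 / 19.96 = 5.010
[Fe2+]_stock = 0.09254 × 5.010 = 0.4636 mol/L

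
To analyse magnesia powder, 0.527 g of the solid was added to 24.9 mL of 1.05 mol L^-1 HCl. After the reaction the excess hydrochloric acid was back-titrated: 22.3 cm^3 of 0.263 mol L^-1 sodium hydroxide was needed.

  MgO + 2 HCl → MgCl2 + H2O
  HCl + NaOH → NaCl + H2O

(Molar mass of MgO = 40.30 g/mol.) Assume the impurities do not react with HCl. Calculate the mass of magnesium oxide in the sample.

n(HCl) added = 0.0249 × 1.05 = 0.0261 mol
n(NaOH) used in back-titration = 0.0223 × 0.263 = 5.86 × 10^-3 mol
n(HCl) left over = 5.86 × 10^-3 mol (1:1 ratio)
n(HCl) consumed by analyte = 0.0261 − 5.86 × 10^-3 = 0.0203 mol
From the 1:2 ratio, n(MgO) = 1/2 × 0.0203 = 0.0101 mol
mass of MgO = 0.0101 × 40.30 = 0.409 g

0.409 g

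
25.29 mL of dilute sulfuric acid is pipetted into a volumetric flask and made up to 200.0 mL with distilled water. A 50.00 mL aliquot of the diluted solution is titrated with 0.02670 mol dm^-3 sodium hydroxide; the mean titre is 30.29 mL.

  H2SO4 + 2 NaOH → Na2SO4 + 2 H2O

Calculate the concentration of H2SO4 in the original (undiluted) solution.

n(NaOH) = 0.03029 × 0.02670 = 8.087 × 10^-4 mol
From the 1:2 ratio, n(H2SO4) in the aliquot = 1/2 × 8.087 × 10^-4 = 4.044 × 10^-4 mol
[H2SO4]_dilute = 4.044 × 10^-4 / 0.05000 = 0.008087 mol/L
Dilution factor = 200.0 / 25.29 = 7.908
[H2SO4]_stock = 0.008087 × 7.908 = 0.06396 mol/L

0.06396 mol/L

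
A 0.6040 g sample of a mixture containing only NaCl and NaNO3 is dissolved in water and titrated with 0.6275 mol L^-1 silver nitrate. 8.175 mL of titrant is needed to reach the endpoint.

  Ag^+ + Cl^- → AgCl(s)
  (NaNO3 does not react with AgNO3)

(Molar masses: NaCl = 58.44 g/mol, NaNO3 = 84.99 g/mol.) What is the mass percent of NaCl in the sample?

n(AgNO3) = 0.008175 × 0.6275 = 5.130 × 10^-3 mol
Let x = n(NaCl), y = n(NaNO3).
Titrant: 1x = 5.130 × 10^-3;  mass: 58.44x + 84.99y = 0.6040
Solving, x = 5.130 × 10^-3 mol, y = 3.579 × 10^-3 mol
mass of NaCl = 5.130 × 10^-3 × 58.44 = 0.2998 g
% NaCl = 0.2998 / 0.6040 × 100 = 49.63 %

49.63 %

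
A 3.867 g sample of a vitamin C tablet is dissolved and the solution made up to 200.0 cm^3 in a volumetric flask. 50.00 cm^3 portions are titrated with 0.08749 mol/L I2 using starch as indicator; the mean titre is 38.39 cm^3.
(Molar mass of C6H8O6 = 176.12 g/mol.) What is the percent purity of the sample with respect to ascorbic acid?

C6H8O6 + I2 → C6H6O6 + 2 HI
n(I2) per titration = 0.03839 × 0.08749 = 3.359 × 10^-3 mol
n(C6H8O6) in each aliquot = 3.359 × 10^-3 mol (1:1 ratio)
n(C6H8O6) in the whole flask = 3.359 × 10^-3 × 200.0/50.00 = 0.01343 mol
mass of C6H8O6 = 0.01343 × 176.12 = 2.366 g
% C6H8O6 = 2.366 / 3.867 × 100 = 61.19 %

61.19 %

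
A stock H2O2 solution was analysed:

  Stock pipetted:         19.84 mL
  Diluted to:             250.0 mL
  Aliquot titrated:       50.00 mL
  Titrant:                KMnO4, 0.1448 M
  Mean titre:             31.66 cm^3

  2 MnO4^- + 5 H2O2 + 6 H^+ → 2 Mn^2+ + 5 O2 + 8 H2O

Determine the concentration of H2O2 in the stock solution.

n(KMnO4) = 0.03166 × 0.1448 = 4.584 × 10^-3 mol
From the 5:2 ratio, n(H2O2) in the aliquot = 5/2 × 4.584 × 10^-3 = 0.01146 mol
[H2O2]_dilute = 0.01146 / 0.05000 = 0.2292 mol/L
Dilution factor = 250.0 / 19.84 = 12.60
[H2O2]_stock = 0.2292 × 12.60 = 2.888 mol/L

2.888 M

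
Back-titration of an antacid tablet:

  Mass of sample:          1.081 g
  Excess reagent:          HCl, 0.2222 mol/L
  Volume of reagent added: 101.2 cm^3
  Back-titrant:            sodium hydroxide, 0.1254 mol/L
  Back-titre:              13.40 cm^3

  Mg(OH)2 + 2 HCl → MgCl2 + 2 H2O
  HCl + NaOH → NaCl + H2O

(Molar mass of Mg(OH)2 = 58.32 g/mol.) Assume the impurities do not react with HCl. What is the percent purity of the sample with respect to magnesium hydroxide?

56.12 %

n(HCl) added = 0.1012 × 0.2222 = 0.02249 mol
n(NaOH) used in back-titration = 0.01340 × 0.1254 = 1.680 × 10^-3 mol
n(HCl) left over = 1.680 × 10^-3 mol (1:1 ratio)
n(HCl) consumed by analyte = 0.02249 − 1.680 × 10^-3 = 0.02081 mol
From the 1:2 ratio, n(Mg(OH)2) = 1/2 × 0.02081 = 0.01040 mol
mass of Mg(OH)2 = 0.01040 × 58.32 = 0.6067 g
% Mg(OH)2 = 0.6067 / 1.081 × 100 = 56.12 %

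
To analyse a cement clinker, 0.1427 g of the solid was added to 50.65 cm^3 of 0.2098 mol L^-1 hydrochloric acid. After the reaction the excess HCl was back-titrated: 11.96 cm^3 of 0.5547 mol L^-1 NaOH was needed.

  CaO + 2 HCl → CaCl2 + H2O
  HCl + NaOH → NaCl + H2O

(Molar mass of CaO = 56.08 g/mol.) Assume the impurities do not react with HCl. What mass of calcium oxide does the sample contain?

0.1119 g

n(HCl) added = 0.05065 × 0.2098 = 0.01063 mol
n(NaOH) used in back-titration = 0.01196 × 0.5547 = 6.634 × 10^-3 mol
n(HCl) left over = 6.634 × 10^-3 mol (1:1 ratio)
n(HCl) consumed by analyte = 0.01063 − 6.634 × 10^-3 = 3.992 × 10^-3 mol
From the 1:2 ratio, n(CaO) = 1/2 × 3.992 × 10^-3 = 1.996 × 10^-3 mol
mass of CaO = 1.996 × 10^-3 × 56.08 = 0.1119 g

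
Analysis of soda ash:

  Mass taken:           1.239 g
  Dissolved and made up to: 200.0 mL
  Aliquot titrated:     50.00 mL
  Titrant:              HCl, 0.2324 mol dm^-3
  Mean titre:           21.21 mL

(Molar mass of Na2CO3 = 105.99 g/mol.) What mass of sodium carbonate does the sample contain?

Na2CO3 + 2 HCl → 2 NaCl + H2O + CO2
n(HCl) per titration = 0.02121 × 0.2324 = 4.929 × 10^-3 mol
From the 1:2 ratio, n(Na2CO3) in each aliquot = 1/2 × 4.929 × 10^-3 = 2.465 × 10^-3 mol
n(Na2CO3) in the whole flask = 2.465 × 10^-3 × 200.0/50.00 = 9.858 × 10^-3 mol
mass of Na2CO3 = 9.858 × 10^-3 × 105.99 = 1.045 g

1.045 g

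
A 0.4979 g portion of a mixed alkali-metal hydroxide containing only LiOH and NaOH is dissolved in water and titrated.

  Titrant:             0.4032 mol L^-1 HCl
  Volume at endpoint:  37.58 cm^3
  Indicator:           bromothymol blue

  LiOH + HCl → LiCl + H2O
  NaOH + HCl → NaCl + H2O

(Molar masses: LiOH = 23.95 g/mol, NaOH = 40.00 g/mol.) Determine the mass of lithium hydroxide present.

n(HCl) = 0.03758 × 0.4032 = 0.01515 mol
Let x = n(LiOH), y = n(NaOH).
Titrant: 1x + 1y = 0.01515;  mass: 23.95x + 40.00y = 0.4979
Solving, x = 6.741 × 10^-3 mol, y = 8.411 × 10^-3 mol
mass of LiOH = 6.741 × 10^-3 × 23.95 = 0.1614 g

0.1614 g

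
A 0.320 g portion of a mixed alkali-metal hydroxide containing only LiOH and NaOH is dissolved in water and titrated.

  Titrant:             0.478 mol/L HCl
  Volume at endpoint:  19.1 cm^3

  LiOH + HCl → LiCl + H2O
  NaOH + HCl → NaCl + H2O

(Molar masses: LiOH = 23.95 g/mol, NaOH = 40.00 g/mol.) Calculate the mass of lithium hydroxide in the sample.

0.0674 g

n(HCl) = 0.0191 × 0.478 = 9.13 × 10^-3 mol
Let x = n(LiOH), y = n(NaOH).
Titrant: 1x + 1y = 9.13 × 10^-3;  mass: 23.95x + 40.00y = 0.320
Solving, x = 2.82 × 10^-3 mol, y = 6.31 × 10^-3 mol
mass of LiOH = 2.82 × 10^-3 × 23.95 = 0.0674 g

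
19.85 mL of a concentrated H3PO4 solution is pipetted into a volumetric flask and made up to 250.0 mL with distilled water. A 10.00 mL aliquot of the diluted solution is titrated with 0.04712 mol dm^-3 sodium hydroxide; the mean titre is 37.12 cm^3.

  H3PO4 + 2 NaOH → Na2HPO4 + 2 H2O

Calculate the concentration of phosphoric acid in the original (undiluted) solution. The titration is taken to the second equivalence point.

n(NaOH) = 0.03712 × 0.04712 = 1.749 × 10^-3 mol
From the 1:2 ratio, n(H3PO4) in the aliquot = 1/2 × 1.749 × 10^-3 = 8.745 × 10^-4 mol
[H3PO4]_dilute = 8.745 × 10^-4 / 0.01000 = 0.08745 mol/L
Dilution factor = 250.0 / 19.85 = 12.59
[H3PO4]_stock = 0.08745 × 12.59 = 1.101 mol/L

1.101 mol/L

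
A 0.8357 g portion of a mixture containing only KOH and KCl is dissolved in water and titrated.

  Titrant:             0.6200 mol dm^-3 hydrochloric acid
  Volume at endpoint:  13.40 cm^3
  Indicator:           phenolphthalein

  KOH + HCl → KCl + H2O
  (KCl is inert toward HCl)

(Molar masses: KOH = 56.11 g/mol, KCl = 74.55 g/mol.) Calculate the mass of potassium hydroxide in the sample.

0.4662 g

n(HCl) = 0.01340 × 0.6200 = 8.308 × 10^-3 mol
Let x = n(KOH), y = n(KCl).
Titrant: 1x = 8.308 × 10^-3;  mass: 56.11x + 74.55y = 0.8357
Solving, x = 8.308 × 10^-3 mol, y = 4.957 × 10^-3 mol
mass of KOH = 8.308 × 10^-3 × 56.11 = 0.4662 g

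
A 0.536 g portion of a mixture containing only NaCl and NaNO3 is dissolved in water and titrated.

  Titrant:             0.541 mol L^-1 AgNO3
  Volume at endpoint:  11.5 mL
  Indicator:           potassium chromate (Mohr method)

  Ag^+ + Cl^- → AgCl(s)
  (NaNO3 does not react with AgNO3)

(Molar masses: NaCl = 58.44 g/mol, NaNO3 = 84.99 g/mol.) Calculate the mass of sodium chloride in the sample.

0.364 g

n(AgNO3) = 0.0115 × 0.541 = 6.22 × 10^-3 mol
Let x = n(NaCl), y = n(NaNO3).
Titrant: 1x = 6.22 × 10^-3;  mass: 58.44x + 84.99y = 0.536
Solving, x = 6.22 × 10^-3 mol, y = 2.03 × 10^-3 mol
mass of NaCl = 6.22 × 10^-3 × 58.44 = 0.364 g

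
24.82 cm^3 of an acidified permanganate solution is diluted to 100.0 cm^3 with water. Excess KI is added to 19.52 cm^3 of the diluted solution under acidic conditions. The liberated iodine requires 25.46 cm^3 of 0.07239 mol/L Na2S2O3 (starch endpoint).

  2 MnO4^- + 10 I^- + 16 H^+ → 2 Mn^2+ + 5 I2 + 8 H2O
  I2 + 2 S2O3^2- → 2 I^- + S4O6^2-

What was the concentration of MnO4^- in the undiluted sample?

n(S2O3^2-) = 0.02546 × 0.07239 = 1.843 × 10^-3 mol
n(I2) = n(S2O3^2-)/2 = 9.215 × 10^-4 mol
From the 2:5 ratio, n(MnO4^-) in the aliquot = 2/5 × 9.215 × 10^-4 = 3.686 × 10^-4 mol
[MnO4^-]_dilute = 3.686 × 10^-4 / 0.01952 = 0.01888 mol/L
[MnO4^-]_original = 0.01888 × 100.0/24.82 = 0.07608 mol/L

0.07608 mol/L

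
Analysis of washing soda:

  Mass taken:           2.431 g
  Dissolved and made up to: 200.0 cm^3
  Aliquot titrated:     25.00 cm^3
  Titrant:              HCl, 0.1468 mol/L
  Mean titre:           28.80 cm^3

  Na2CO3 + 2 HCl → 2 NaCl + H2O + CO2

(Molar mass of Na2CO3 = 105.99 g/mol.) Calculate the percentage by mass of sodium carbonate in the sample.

73.73 %

n(HCl) per titration = 0.02880 × 0.1468 = 4.228 × 10^-3 mol
From the 1:2 ratio, n(Na2CO3) in each aliquot = 1/2 × 4.228 × 10^-3 = 2.114 × 10^-3 mol
n(Na2CO3) in the whole flask = 2.114 × 10^-3 × 200.0/25.00 = 0.01691 mol
mass of Na2CO3 = 0.01691 × 105.99 = 1.792 g
% Na2CO3 = 1.792 / 2.431 × 100 = 73.73 %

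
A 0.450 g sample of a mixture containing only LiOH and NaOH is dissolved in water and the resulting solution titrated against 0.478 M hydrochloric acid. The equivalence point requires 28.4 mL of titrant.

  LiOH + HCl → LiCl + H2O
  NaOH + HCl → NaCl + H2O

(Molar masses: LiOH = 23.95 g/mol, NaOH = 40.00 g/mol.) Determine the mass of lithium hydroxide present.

n(HCl) = 0.0284 × 0.478 = 0.0136 mol
Let x = n(LiOH), y = n(NaOH).
Titrant: 1x + 1y = 0.0136;  mass: 23.95x + 40.00y = 0.450
Solving, x = 5.79 × 10^-3 mol, y = 7.78 × 10^-3 mol
mass of LiOH = 5.79 × 10^-3 × 23.95 = 0.139 g

0.139 g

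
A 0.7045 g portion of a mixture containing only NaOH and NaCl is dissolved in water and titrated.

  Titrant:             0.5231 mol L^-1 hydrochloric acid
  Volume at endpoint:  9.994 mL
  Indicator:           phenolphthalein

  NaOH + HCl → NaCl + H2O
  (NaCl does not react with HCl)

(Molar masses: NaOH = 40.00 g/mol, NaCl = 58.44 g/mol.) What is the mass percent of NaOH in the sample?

29.68 %

n(HCl) = 0.009994 × 0.5231 = 5.228 × 10^-3 mol
Let x = n(NaOH), y = n(NaCl).
Titrant: 1x = 5.228 × 10^-3;  mass: 40.00x + 58.44y = 0.7045
Solving, x = 5.228 × 10^-3 mol, y = 8.477 × 10^-3 mol
mass of NaOH = 5.228 × 10^-3 × 40.00 = 0.2091 g
% NaOH = 0.2091 / 0.7045 × 100 = 29.68 %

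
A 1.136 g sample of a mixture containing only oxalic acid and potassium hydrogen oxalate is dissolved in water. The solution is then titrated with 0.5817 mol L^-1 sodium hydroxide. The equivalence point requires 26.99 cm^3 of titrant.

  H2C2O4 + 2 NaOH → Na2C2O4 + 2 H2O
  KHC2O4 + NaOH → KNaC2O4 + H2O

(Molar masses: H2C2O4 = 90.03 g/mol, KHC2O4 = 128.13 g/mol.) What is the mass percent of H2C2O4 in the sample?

n(NaOH) = 0.02699 × 0.5817 = 0.01570 mol
Let x = n(H2C2O4), y = n(KHC2O4).
Titrant: 2x + 1y = 0.01570;  mass: 90.03x + 128.13y = 1.136
Solving, x = 5.268 × 10^-3 mol, y = 5.165 × 10^-3 mol
mass of H2C2O4 = 5.268 × 10^-3 × 90.03 = 0.4743 g
% H2C2O4 = 0.4743 / 1.136 × 100 = 41.75 %

41.75 %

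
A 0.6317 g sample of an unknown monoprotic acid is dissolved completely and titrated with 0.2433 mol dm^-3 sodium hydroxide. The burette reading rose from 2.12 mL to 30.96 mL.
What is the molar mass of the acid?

n(NaOH) = 0.02884 L × 0.2433 mol/L = 7.017 × 10^-3 mol
n(HA) = 7.017 × 10^-3 mol (1:1 ratio)
M = m / n = 0.6317 g / 7.017 × 10^-3 mol = 90.03 g/mol

90.03 g/mol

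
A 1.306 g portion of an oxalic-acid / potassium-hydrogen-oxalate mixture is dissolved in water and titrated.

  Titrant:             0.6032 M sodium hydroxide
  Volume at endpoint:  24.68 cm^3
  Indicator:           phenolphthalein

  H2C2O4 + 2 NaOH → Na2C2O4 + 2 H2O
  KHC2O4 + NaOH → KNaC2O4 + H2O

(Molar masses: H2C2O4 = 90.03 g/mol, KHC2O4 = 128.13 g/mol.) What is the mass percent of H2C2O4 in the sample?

n(NaOH) = 0.02468 × 0.6032 = 0.01489 mol
Let x = n(H2C2O4), y = n(KHC2O4).
Titrant: 2x + 1y = 0.01489;  mass: 90.03x + 128.13y = 1.306
Solving, x = 3.618 × 10^-3 mol, y = 7.650 × 10^-3 mol
mass of H2C2O4 = 3.618 × 10^-3 × 90.03 = 0.3258 g
% H2C2O4 = 0.3258 / 1.306 × 100 = 24.94 %

24.94 %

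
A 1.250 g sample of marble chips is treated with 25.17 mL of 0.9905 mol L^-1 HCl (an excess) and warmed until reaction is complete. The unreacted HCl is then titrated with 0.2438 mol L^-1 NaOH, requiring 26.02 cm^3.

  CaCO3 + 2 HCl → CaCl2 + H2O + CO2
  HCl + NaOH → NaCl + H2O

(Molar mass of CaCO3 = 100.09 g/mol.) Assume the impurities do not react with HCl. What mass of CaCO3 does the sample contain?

0.9302 g

n(HCl) added = 0.02517 × 0.9905 = 0.02493 mol
n(NaOH) used in back-titration = 0.02602 × 0.2438 = 6.344 × 10^-3 mol
n(HCl) left over = 6.344 × 10^-3 mol (1:1 ratio)
n(HCl) consumed by analyte = 0.02493 − 6.344 × 10^-3 = 0.01859 mol
From the 1:2 ratio, n(CaCO3) = 1/2 × 0.01859 = 9.294 × 10^-3 mol
mass of CaCO3 = 9.294 × 10^-3 × 100.09 = 0.9302 g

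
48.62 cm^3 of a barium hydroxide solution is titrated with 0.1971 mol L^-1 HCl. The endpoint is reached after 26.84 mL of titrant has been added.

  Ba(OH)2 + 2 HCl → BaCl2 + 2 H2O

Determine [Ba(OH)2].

n(HCl) = 0.02684 L × 0.1971 mol/L = 5.290 × 10^-3 mol
From the 1:2 mole ratio, n(Ba(OH)2) = 1/2 × 5.290 × 10^-3 = 2.645 × 10^-3 mol
[Ba(OH)2] = 2.645 × 10^-3 mol / 0.04862 L = 0.05440 mol/L

0.05440 mol/L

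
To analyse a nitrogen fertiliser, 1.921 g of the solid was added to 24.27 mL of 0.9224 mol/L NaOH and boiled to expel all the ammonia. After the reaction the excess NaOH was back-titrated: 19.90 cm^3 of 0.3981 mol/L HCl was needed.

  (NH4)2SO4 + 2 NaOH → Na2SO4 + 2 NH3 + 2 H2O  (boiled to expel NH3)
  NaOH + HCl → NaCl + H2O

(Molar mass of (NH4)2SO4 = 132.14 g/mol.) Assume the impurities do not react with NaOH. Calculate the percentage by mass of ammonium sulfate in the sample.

49.75 %

n(NaOH) added = 0.02427 × 0.9224 = 0.02239 mol
n(HCl) used in back-titration = 0.01990 × 0.3981 = 7.922 × 10^-3 mol
n(NaOH) left over = 7.922 × 10^-3 mol (1:1 ratio)
n(NaOH) consumed by analyte = 0.02239 − 7.922 × 10^-3 = 0.01446 mol
From the 1:2 ratio, n((NH4)2SO4) = 1/2 × 0.01446 = 7.232 × 10^-3 mol
mass of (NH4)2SO4 = 7.232 × 10^-3 × 132.14 = 0.9557 g
% (NH4)2SO4 = 0.9557 / 1.921 × 100 = 49.75 %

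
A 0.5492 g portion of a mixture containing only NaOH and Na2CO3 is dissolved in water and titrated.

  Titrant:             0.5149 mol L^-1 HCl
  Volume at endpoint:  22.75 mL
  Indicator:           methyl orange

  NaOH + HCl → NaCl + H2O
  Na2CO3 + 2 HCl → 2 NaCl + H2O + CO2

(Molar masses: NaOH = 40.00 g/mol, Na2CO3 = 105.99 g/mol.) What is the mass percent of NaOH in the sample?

40.12 %

n(HCl) = 0.02275 × 0.5149 = 0.01171 mol
Let x = n(NaOH), y = n(Na2CO3).
Titrant: 1x + 2y = 0.01171;  mass: 40.00x + 105.99y = 0.5492
Solving, x = 5.508 × 10^-3 mol, y = 3.103 × 10^-3 mol
mass of NaOH = 5.508 × 10^-3 × 40.00 = 0.2203 g
% NaOH = 0.2203 / 0.5492 × 100 = 40.12 %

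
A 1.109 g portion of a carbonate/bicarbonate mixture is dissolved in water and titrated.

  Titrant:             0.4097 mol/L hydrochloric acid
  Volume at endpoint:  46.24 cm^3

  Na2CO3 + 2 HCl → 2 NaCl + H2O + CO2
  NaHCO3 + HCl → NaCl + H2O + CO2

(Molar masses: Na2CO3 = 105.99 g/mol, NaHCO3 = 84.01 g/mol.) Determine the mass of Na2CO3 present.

0.8245 g

n(HCl) = 0.04624 × 0.4097 = 0.01894 mol
Let x = n(Na2CO3), y = n(NaHCO3).
Titrant: 2x + 1y = 0.01894;  mass: 105.99x + 84.01y = 1.109
Solving, x = 7.779 × 10^-3 mol, y = 3.387 × 10^-3 mol
mass of Na2CO3 = 7.779 × 10^-3 × 105.99 = 0.8245 g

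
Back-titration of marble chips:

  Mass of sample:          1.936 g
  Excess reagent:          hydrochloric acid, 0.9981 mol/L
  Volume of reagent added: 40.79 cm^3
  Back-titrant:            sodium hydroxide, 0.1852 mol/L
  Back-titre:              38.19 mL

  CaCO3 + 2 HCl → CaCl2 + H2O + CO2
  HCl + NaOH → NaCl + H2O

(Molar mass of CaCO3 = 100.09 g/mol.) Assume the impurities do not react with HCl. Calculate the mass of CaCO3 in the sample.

1.683 g

n(HCl) added = 0.04079 × 0.9981 = 0.04071 mol
n(NaOH) used in back-titration = 0.03819 × 0.1852 = 7.073 × 10^-3 mol
n(HCl) left over = 7.073 × 10^-3 mol (1:1 ratio)
n(HCl) consumed by analyte = 0.04071 − 7.073 × 10^-3 = 0.03364 mol
From the 1:2 ratio, n(CaCO3) = 1/2 × 0.03364 = 0.01682 mol
mass of CaCO3 = 0.01682 × 100.09 = 1.683 g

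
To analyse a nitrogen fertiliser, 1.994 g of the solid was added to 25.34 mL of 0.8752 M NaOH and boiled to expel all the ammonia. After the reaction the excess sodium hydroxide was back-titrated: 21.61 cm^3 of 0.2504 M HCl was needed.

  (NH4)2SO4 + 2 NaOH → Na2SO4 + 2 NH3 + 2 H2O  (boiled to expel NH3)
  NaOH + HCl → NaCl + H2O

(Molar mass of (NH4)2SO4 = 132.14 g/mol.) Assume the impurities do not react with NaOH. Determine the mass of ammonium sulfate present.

n(NaOH) added = 0.02534 × 0.8752 = 0.02218 mol
n(HCl) used in back-titration = 0.02161 × 0.2504 = 5.411 × 10^-3 mol
n(NaOH) left over = 5.411 × 10^-3 mol (1:1 ratio)
n(NaOH) consumed by analyte = 0.02218 − 5.411 × 10^-3 = 0.01677 mol
From the 1:2 ratio, n((NH4)2SO4) = 1/2 × 0.01677 = 8.383 × 10^-3 mol
mass of (NH4)2SO4 = 8.383 × 10^-3 × 132.14 = 1.108 g

1.108 g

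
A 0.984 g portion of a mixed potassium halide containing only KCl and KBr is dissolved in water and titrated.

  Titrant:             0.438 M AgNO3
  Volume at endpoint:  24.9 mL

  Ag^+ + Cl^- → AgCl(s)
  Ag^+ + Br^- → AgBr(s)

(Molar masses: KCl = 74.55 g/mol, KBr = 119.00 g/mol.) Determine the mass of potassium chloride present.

0.526 g

n(AgNO3) = 0.0249 × 0.438 = 0.0109 mol
Let x = n(KCl), y = n(KBr).
Titrant: 1x + 1y = 0.0109;  mass: 74.55x + 119.00y = 0.984
Solving, x = 7.06 × 10^-3 mol, y = 3.85 × 10^-3 mol
mass of KCl = 7.06 × 10^-3 × 74.55 = 0.526 g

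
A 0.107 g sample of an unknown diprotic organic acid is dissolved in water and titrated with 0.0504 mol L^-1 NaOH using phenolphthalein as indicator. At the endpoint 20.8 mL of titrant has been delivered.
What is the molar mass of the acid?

204 g/mol

n(NaOH) = 0.0208 L × 0.0504 mol/L = 1.05 × 10^-3 mol
From the 1:2 ratio, n(H2A) = 1/2 × 1.05 × 10^-3 = 5.24 × 10^-4 mol
M = m / n = 0.107 g / 5.24 × 10^-4 mol = 204 g/mol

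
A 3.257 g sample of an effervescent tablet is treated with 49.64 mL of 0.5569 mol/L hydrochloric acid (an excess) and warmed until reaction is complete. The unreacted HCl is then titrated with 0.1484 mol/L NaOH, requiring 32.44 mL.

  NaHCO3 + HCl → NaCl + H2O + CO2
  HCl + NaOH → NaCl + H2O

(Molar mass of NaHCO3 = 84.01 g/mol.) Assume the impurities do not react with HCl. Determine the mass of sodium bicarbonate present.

n(HCl) added = 0.04964 × 0.5569 = 0.02764 mol
n(NaOH) used in back-titration = 0.03244 × 0.1484 = 4.814 × 10^-3 mol
n(HCl) left over = 4.814 × 10^-3 mol (1:1 ratio)
n(HCl) consumed by analyte = 0.02764 − 4.814 × 10^-3 = 0.02283 mol
n(NaHCO3) = 0.02283 mol (1:1 ratio)
mass of NaHCO3 = 0.02283 × 84.01 = 1.918 g

1.918 g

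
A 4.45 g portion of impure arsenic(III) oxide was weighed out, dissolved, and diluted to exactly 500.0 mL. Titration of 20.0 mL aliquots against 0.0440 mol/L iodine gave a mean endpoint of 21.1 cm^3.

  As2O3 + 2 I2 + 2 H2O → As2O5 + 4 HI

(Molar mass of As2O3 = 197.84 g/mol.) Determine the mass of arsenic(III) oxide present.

2.30 g

n(I2) per titration = 0.0211 × 0.0440 = 9.28 × 10^-4 mol
From the 1:2 ratio, n(As2O3) in each aliquot = 1/2 × 9.28 × 10^-4 = 4.64 × 10^-4 mol
n(As2O3) in the whole flask = 4.64 × 10^-4 × 500.0/20.0 = 0.0116 mol
mass of As2O3 = 0.0116 × 197.84 = 2.30 g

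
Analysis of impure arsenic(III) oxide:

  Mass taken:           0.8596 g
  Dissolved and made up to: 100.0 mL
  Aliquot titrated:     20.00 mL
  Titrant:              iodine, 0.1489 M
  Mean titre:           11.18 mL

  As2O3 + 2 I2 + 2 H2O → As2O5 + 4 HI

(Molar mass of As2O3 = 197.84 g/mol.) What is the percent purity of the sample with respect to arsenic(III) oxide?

n(I2) per titration = 0.01118 × 0.1489 = 1.665 × 10^-3 mol
From the 1:2 ratio, n(As2O3) in each aliquot = 1/2 × 1.665 × 10^-3 = 8.324 × 10^-4 mol
n(As2O3) in the whole flask = 8.324 × 10^-4 × 100.0/20.00 = 4.162 × 10^-3 mol
mass of As2O3 = 4.162 × 10^-3 × 197.84 = 0.8234 g
% As2O3 = 0.8234 / 0.8596 × 100 = 95.78 %

95.78 %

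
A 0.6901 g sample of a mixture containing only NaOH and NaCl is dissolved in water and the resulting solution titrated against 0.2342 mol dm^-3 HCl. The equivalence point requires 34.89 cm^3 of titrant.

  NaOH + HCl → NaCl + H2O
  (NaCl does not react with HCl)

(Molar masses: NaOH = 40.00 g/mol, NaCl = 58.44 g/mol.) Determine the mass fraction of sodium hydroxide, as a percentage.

n(HCl) = 0.03489 × 0.2342 = 8.171 × 10^-3 mol
Let x = n(NaOH), y = n(NaCl).
Titrant: 1x = 8.171 × 10^-3;  mass: 40.00x + 58.44y = 0.6901
Solving, x = 8.171 × 10^-3 mol, y = 6.216 × 10^-3 mol
mass of NaOH = 8.171 × 10^-3 × 40.00 = 0.3268 g
% NaOH = 0.3268 / 0.6901 × 100 = 47.36 %

47.36 %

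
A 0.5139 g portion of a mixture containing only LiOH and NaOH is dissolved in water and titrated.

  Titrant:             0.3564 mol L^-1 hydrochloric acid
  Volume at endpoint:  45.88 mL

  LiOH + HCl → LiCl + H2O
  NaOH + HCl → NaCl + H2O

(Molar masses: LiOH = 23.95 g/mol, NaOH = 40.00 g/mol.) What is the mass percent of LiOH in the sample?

40.70 %

n(HCl) = 0.04588 × 0.3564 = 0.01635 mol
Let x = n(LiOH), y = n(NaOH).
Titrant: 1x + 1y = 0.01635;  mass: 23.95x + 40.00y = 0.5139
Solving, x = 8.733 × 10^-3 mol, y = 7.619 × 10^-3 mol
mass of LiOH = 8.733 × 10^-3 × 23.95 = 0.2092 g
% LiOH = 0.2092 / 0.5139 × 100 = 40.70 %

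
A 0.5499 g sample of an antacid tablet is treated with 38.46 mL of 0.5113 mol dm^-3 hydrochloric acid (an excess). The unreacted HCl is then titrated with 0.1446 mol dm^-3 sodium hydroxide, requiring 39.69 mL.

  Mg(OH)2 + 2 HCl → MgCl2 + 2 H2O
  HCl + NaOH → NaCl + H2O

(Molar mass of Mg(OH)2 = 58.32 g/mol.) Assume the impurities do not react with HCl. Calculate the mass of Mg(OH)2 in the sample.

n(HCl) added = 0.03846 × 0.5113 = 0.01966 mol
n(NaOH) used in back-titration = 0.03969 × 0.1446 = 5.739 × 10^-3 mol
n(HCl) left over = 5.739 × 10^-3 mol (1:1 ratio)
n(HCl) consumed by analyte = 0.01966 − 5.739 × 10^-3 = 0.01393 mol
From the 1:2 ratio, n(Mg(OH)2) = 1/2 × 0.01393 = 6.963 × 10^-3 mol
mass of Mg(OH)2 = 6.963 × 10^-3 × 58.32 = 0.4061 g

0.4061 g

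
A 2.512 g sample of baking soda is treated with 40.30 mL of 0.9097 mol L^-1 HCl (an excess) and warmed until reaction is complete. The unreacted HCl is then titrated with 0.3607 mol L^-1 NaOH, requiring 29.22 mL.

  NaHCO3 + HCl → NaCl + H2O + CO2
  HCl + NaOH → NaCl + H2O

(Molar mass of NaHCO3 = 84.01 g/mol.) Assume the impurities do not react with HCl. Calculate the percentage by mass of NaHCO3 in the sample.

87.36 %

n(HCl) added = 0.04030 × 0.9097 = 0.03666 mol
n(NaOH) used in back-titration = 0.02922 × 0.3607 = 0.01054 mol
n(HCl) left over = 0.01054 mol (1:1 ratio)
n(HCl) consumed by analyte = 0.03666 − 0.01054 = 0.02612 mol
n(NaHCO3) = 0.02612 mol (1:1 ratio)
mass of NaHCO3 = 0.02612 × 84.01 = 2.194 g
% NaHCO3 = 2.194 / 2.512 × 100 = 87.36 %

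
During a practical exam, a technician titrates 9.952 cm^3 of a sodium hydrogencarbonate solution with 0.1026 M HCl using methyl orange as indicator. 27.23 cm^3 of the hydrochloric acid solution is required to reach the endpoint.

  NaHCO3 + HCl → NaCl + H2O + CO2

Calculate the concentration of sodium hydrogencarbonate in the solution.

0.2807 M

n(HCl) = 0.02723 L × 0.1026 mol/L = 2.794 × 10^-3 mol
n(NaHCO3) = 2.794 × 10^-3 mol (1:1 mole ratio)
[NaHCO3] = 2.794 × 10^-3 mol / 0.009952 L = 0.2807 mol/L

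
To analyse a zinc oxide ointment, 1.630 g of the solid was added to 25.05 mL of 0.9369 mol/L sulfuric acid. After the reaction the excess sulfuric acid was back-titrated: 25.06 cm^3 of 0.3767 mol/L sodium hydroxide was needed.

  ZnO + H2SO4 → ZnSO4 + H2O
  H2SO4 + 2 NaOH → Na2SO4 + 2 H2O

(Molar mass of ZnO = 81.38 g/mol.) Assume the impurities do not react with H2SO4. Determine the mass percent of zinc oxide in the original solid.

93.61 %

n(H2SO4) added = 0.02505 × 0.9369 = 0.02347 mol
n(NaOH) used in back-titration = 0.02506 × 0.3767 = 9.440 × 10^-3 mol
From the 1:2 ratio, n(H2SO4) left over = 1/2 × 9.440 × 10^-3 = 4.720 × 10^-3 mol
n(H2SO4) consumed by analyte = 0.02347 − 4.720 × 10^-3 = 0.01875 mol
n(ZnO) = 0.01875 mol (1:1 ratio)
mass of ZnO = 0.01875 × 81.38 = 1.526 g
% ZnO = 1.526 / 1.630 × 100 = 93.61 %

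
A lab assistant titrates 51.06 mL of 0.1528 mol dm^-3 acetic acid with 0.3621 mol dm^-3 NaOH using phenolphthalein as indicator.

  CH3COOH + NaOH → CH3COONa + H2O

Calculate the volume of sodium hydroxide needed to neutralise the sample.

21.55 mL

n(CH3COOH) = 0.05106 L × 0.1528 mol/L = 7.802 × 10^-3 mol
n(NaOH) = 7.802 × 10^-3 mol (1:1 stoichiometry)
V(NaOH) = 7.802 × 10^-3 mol / 0.3621 mol/L = 0.02155 L = 21.55 mL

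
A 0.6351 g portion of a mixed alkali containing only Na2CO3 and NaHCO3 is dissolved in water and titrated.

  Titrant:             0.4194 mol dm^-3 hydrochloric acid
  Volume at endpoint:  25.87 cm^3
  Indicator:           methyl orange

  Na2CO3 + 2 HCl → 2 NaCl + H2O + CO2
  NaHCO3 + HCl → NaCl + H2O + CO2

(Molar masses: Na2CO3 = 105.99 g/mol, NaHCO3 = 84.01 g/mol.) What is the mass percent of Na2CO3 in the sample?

n(HCl) = 0.02587 × 0.4194 = 0.01085 mol
Let x = n(Na2CO3), y = n(NaHCO3).
Titrant: 2x + 1y = 0.01085;  mass: 105.99x + 84.01y = 0.6351
Solving, x = 4.456 × 10^-3 mol, y = 1.938 × 10^-3 mol
mass of Na2CO3 = 4.456 × 10^-3 × 105.99 = 0.4723 g
% Na2CO3 = 0.4723 / 0.6351 × 100 = 74.36 %

74.36 %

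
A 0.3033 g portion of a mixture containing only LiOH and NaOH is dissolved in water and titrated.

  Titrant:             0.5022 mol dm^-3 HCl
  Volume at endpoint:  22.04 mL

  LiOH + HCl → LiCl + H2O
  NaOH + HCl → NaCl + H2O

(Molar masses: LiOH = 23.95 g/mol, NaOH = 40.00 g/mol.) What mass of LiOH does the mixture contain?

n(HCl) = 0.02204 × 0.5022 = 0.01107 mol
Let x = n(LiOH), y = n(NaOH).
Titrant: 1x + 1y = 0.01107;  mass: 23.95x + 40.00y = 0.3033
Solving, x = 8.688 × 10^-3 mol, y = 2.381 × 10^-3 mol
mass of LiOH = 8.688 × 10^-3 × 23.95 = 0.2081 g

0.2081 g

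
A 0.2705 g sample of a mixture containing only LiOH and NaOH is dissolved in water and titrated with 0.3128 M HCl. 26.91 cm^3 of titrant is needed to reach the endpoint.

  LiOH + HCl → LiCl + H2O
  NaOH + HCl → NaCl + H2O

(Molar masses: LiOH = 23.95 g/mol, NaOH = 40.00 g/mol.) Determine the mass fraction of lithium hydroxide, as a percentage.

36.52 %

n(HCl) = 0.02691 × 0.3128 = 8.417 × 10^-3 mol
Let x = n(LiOH), y = n(NaOH).
Titrant: 1x + 1y = 8.417 × 10^-3;  mass: 23.95x + 40.00y = 0.2705
Solving, x = 4.124 × 10^-3 mol, y = 4.293 × 10^-3 mol
mass of LiOH = 4.124 × 10^-3 × 23.95 = 0.09878 g
% LiOH = 0.09878 / 0.2705 × 100 = 36.52 %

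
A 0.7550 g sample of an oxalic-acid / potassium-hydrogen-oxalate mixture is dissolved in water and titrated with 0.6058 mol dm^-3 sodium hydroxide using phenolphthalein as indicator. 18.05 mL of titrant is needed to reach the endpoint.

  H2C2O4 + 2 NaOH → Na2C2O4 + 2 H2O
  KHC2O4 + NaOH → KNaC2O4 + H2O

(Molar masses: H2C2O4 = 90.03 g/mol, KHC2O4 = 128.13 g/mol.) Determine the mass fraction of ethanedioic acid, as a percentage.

46.35 %

n(NaOH) = 0.01805 × 0.6058 = 0.01093 mol
Let x = n(H2C2O4), y = n(KHC2O4).
Titrant: 2x + 1y = 0.01093;  mass: 90.03x + 128.13y = 0.7550
Solving, x = 3.887 × 10^-3 mol, y = 3.162 × 10^-3 mol
mass of H2C2O4 = 3.887 × 10^-3 × 90.03 = 0.3499 g
% H2C2O4 = 0.3499 / 0.7550 × 100 = 46.35 %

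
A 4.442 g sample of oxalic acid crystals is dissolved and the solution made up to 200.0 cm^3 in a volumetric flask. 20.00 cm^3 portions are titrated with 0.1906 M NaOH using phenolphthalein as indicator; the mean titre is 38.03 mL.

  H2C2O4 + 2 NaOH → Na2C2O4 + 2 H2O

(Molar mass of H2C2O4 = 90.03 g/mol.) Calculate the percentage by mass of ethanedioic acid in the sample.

73.46 %

n(NaOH) per titration = 0.03803 × 0.1906 = 7.249 × 10^-3 mol
From the 1:2 ratio, n(H2C2O4) in each aliquot = 1/2 × 7.249 × 10^-3 = 3.624 × 10^-3 mol
n(H2C2O4) in the whole flask = 3.624 × 10^-3 × 200.0/20.00 = 0.03624 mol
mass of H2C2O4 = 0.03624 × 90.03 = 3.263 g
% H2C2O4 = 3.263 / 4.442 × 100 = 73.46 %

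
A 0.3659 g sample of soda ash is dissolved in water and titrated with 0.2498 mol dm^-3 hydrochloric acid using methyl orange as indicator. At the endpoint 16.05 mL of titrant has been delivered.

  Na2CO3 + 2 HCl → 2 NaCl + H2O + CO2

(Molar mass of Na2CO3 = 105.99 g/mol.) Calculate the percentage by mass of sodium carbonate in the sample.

n(HCl) = 0.01605 L × 0.2498 mol/L = 4.009 × 10^-3 mol
From the 1:2 ratio, n(Na2CO3) = 1/2 × 4.009 × 10^-3 = 2.005 × 10^-3 mol
mass of Na2CO3 = 2.005 × 10^-3 × 105.99 g/mol = 0.2125 g
% Na2CO3 = 0.2125 / 0.3659 × 100 = 58.07 %

58.07 %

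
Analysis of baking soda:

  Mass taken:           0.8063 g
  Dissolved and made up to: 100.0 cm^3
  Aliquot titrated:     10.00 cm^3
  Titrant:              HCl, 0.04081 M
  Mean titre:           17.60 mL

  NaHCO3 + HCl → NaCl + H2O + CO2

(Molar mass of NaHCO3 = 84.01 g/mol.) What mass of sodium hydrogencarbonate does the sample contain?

n(HCl) per titration = 0.01760 × 0.04081 = 7.183 × 10^-4 mol
n(NaHCO3) in each aliquot = 7.183 × 10^-4 mol (1:1 ratio)
n(NaHCO3) in the whole flask = 7.183 × 10^-4 × 100.0/10.00 = 7.183 × 10^-3 mol
mass of NaHCO3 = 7.183 × 10^-3 × 84.01 = 0.6034 g

0.6034 g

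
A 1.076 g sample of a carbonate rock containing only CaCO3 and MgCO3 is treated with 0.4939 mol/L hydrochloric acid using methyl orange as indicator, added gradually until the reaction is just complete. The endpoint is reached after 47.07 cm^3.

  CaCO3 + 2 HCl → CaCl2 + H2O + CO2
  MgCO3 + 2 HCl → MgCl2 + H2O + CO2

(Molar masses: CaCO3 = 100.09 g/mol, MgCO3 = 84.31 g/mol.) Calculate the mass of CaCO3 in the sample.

0.6088 g

n(HCl) = 0.04707 × 0.4939 = 0.02325 mol
Let x = n(CaCO3), y = n(MgCO3).
Titrant: 2x + 2y = 0.02325;  mass: 100.09x + 84.31y = 1.076
Solving, x = 6.083 × 10^-3 mol, y = 5.541 × 10^-3 mol
mass of CaCO3 = 6.083 × 10^-3 × 100.09 = 0.6088 g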